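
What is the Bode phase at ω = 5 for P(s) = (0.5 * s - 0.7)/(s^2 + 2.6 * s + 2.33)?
Substitute s = j*5: P(j5) = 0.0708258 - 0.0696632j.
∠P(j5) = atan2(Im, Re) = atan2(-0.0696632, 0.0708258) = -44.53°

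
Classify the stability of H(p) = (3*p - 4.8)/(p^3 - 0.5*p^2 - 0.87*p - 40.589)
Denominator: p^3 - 0.5*p^2 - 0.87*p - 40.589 = (p - 3.7)(p^2 + 3.2*p + 10.97). Poles: -1.6 + 2.9j, -1.6 - 2.9j, 3.7. Unstable (1 pole(s) in RHP)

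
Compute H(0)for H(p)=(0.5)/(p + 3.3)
DC gain = H(0) = num(0)/den(0) = 0.5/3.3 = 0.1515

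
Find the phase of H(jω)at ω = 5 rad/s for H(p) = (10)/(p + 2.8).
Substitute p = j*5: H(j5) = 0.852619 - 1.52253j.
∠H(j5) = atan2(Im, Re) = atan2(-1.52253, 0.852619) = -60.75°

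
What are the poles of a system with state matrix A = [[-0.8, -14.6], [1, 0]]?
Eigenvalues solve det(λI - A) = 0.
Characteristic polynomial: λ^2 + 0.8*λ + 14.6 = 0.
Roots: -0.4 + 3.8j, -0.4 - 3.8j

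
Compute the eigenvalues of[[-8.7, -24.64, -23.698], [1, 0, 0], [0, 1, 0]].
Eigenvalues solve det(λI - A) = 0.
Characteristic polynomial: λ^3 + 8.7*λ^2 + 24.64*λ + 23.698 = 0.
Factor: (λ + 4.1)(λ^2 + 4.6*λ + 5.78) = 0.
Roots: -2.3 + 0.7j, -2.3 - 0.7j, -4.1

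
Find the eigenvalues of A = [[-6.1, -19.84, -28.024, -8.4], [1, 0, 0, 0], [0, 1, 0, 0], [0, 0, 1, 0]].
Eigenvalues solve det(λI - A) = 0.
Characteristic polynomial: λ^4 + 6.1*λ^3 + 19.84*λ^2 + 28.024*λ + 8.4 = 0.
Factor: (λ + 2.1)(λ + 0.4)(λ^2 + 3.6*λ + 10) = 0.
Roots: -0.4, -1.8 + 2.6j, -1.8 - 2.6j, -2.1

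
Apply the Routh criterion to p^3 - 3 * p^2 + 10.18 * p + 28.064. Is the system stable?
Routh array:
p^3: [1, 10.18]; p^2: [-3, 28.064]; p^1: [19.5347]; p^0: [28.064]
First column: [1, -3, 19.5347, 28.064]. Sign changes = 2.
No, unstable (2 RHP root(s))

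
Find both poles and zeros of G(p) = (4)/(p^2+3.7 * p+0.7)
Set denominator = 0: p^2 + 3.7*p + 0.7 = (p + 0.2)(p + 3.5) = 0 → Poles: -0.2, -3.5
Numerator is a nonzero constant (4) → Zeros: none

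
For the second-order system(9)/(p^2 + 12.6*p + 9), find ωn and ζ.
Standard form: ωn²/(p²+2ζωn·p+ωn²).
const=9=ωn² → ωn=3, p coeff=12.6=2ζωn → ζ=2.1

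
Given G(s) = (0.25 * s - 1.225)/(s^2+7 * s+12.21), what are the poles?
Set denominator = 0: s^2 + 7*s + 12.21 = (s + 3.7)(s + 3.3) = 0 → Poles: -3.3, -3.7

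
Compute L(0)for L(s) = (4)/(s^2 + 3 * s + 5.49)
DC gain = L(0) = num(0)/den(0) = 4/5.49 = 0.7286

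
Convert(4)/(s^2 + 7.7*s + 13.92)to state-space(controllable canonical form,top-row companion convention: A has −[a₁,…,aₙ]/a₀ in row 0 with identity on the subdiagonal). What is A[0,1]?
Reachable canonical form for den = s^2 + 7.7*s + 13.92: top row of A = -[a₁,a₂,...,aₙ]/a₀, ones on the subdiagonal, zeros elsewhere.
A = [[-7.7, -13.92], [1, 0]].
A[0,1] = -13.92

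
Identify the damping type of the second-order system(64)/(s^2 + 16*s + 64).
Standard form: ωn²/(s²+2ζωn·s+ωn²) gives ωn=8, ζ=1.
Critically damped (ζ = 1)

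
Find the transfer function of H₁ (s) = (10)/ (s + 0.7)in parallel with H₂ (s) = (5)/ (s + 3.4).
Parallel: H = H₁ + H₂ = (n₁·d₂ + n₂·d₁)/(d₁·d₂).
n₁·d₂ = 10*s + 34. n₂·d₁ = 5*s + 3.5. Sum = 15*s + 37.5. d₁·d₂ = s^2 + 4.1*s + 2.38.
H(s) = (15*s + 37.5)/(s^2 + 4.1*s + 2.38)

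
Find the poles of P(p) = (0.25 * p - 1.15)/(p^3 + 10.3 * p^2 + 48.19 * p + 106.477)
Set denominator = 0: p^3 + 10.3*p^2 + 48.19*p + 106.477 = (p + 4.9)(p^2 + 5.4*p + 21.73) = 0 → Poles: -2.7 + 3.8j, -2.7 - 3.8j, -4.9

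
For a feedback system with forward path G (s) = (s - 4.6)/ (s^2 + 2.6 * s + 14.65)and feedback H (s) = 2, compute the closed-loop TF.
Closed-loop T = G/(1+GH).
Numerator: G_num * H_den = s - 4.6.
Denominator: G_den * H_den + G_num * H_num = (s^2 + 2.6*s + 14.65) + (2*s - 9.2) = s^2 + 4.6*s + 5.45.
T(s) = (s - 4.6)/(s^2 + 4.6*s + 5.45)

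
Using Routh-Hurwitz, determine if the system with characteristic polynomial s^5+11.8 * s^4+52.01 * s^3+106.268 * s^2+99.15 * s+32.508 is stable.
Routh array:
s^5: [1, 52.01, 99.15]; s^4: [11.8, 106.268, 32.508]; s^3: [43.0042, 96.3951]; s^2: [79.818, 32.508]; s^1: [78.8805]; s^0: [32.508]
First column: [1, 11.8, 43.0042, 79.818, 78.8805, 32.508]. Sign changes = 0.
Yes, stable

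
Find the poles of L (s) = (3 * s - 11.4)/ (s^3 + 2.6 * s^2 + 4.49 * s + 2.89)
Set denominator = 0: s^3 + 2.6*s^2 + 4.49*s + 2.89 = (s + 1)(s^2 + 1.6*s + 2.89) = 0 → Poles: -0.8 + 1.5j, -0.8 - 1.5j, -1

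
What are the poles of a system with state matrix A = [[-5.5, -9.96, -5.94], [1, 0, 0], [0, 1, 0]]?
Eigenvalues solve det(λI - A) = 0.
Characteristic polynomial: λ^3 + 5.5*λ^2 + 9.96*λ + 5.94 = 0.
Factor: (λ + 1.8)(λ + 1.5)(λ + 2.2) = 0.
Roots: -1.5, -1.8, -2.2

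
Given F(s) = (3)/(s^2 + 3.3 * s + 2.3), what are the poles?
Set denominator = 0: s^2 + 3.3*s + 2.3 = (s + 1)(s + 2.3) = 0 → Poles: -1, -2.3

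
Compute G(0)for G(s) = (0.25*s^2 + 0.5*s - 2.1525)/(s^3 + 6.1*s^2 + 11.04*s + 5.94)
DC gain = G(0) = num(0)/den(0) = -2.1525/5.94 = -0.3624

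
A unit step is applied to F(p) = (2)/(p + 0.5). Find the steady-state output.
FVT: lim_{t→∞} y(t) = lim_{p→0} p*Y(p) where Y(p) = F(p)/p.
= lim_{p→0} F(p) = F(0) = num(0)/den(0) = 2/0.5 = 4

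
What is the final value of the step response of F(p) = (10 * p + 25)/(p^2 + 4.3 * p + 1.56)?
FVT: lim_{t→∞} y(t) = lim_{p→0} p*Y(p) where Y(p) = F(p)/p.
= lim_{p→0} F(p) = F(0) = num(0)/den(0) = 25/1.56 = 16.03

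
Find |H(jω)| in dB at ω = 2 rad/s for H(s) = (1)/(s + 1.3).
Substitute s = j*2: H(j2) = 0.228471 - 0.351494j.
|H(j2)| = sqrt(Re² + Im²) = 0.4192.
20*log₁₀(0.4192) = -7.55 dB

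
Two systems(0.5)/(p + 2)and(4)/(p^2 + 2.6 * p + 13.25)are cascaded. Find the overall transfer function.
Series: H = H₁ · H₂ = (n₁·n₂)/(d₁·d₂).
Num: n₁·n₂ = 2. Den: d₁·d₂ = p^3 + 4.6*p^2 + 18.45*p + 26.5.
H(p) = (2)/(p^3 + 4.6*p^2 + 18.45*p + 26.5)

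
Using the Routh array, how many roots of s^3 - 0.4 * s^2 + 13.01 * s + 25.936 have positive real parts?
Routh array:
s^3: [1, 13.01]; s^2: [-0.4, 25.936]; s^1: [77.85]; s^0: [25.936]
First column: [1, -0.4, 77.85, 25.936]. Sign changes = RHP roots = 2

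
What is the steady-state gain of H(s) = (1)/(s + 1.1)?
DC gain = H(0) = num(0)/den(0) = 1/1.1 = 0.9091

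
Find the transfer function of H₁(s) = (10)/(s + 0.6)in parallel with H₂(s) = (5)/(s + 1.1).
Parallel: H = H₁ + H₂ = (n₁·d₂ + n₂·d₁)/(d₁·d₂).
n₁·d₂ = 10*s + 11. n₂·d₁ = 5*s + 3. Sum = 15*s + 14. d₁·d₂ = s^2 + 1.7*s + 0.66.
H(s) = (15*s + 14)/(s^2 + 1.7*s + 0.66)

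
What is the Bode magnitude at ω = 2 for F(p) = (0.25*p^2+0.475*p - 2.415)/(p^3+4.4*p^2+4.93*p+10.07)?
Substitute p = j*2: F(j2) = 0.456811 - 0.0133244j.
|F(j2)| = sqrt(Re² + Im²) = 0.457.
20*log₁₀(0.457) = -6.80 dB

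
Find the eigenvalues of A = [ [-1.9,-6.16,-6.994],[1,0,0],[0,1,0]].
Eigenvalues solve det(λI - A) = 0.
Characteristic polynomial: λ^3 + 1.9*λ^2 + 6.16*λ + 6.994 = 0.
Factor: (λ + 1.3)(λ^2 + 0.6*λ + 5.38) = 0.
Roots: -0.3 + 2.3j, -0.3 - 2.3j, -1.3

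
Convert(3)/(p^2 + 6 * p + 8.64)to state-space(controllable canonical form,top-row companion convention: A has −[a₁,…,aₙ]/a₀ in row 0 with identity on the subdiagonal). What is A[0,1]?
Reachable canonical form for den = p^2 + 6*p + 8.64: top row of A = -[a₁,a₂,...,aₙ]/a₀, ones on the subdiagonal, zeros elsewhere.
A = [[-6, -8.64], [1, 0]].
A[0,1] = -8.64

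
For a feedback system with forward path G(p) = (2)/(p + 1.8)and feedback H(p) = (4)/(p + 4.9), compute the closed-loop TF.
Closed-loop T = G/(1+GH).
Numerator: G_num * H_den = 2*p + 9.8.
Denominator: G_den * H_den + G_num * H_num = (p^2 + 6.7*p + 8.82) + (8) = p^2 + 6.7*p + 16.82.
T(p) = (2*p + 9.8)/(p^2 + 6.7*p + 16.82)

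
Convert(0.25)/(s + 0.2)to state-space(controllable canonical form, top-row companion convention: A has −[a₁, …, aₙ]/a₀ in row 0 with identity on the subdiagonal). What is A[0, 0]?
Reachable canonical form for den = s + 0.2: top row of A = -[a₁,a₂,...,aₙ]/a₀, ones on the subdiagonal, zeros elsewhere.
A = [[-0.2]].
A[0,0] = -0.2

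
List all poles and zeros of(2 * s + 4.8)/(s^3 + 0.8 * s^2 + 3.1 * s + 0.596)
Set denominator = 0: s^3 + 0.8*s^2 + 3.1*s + 0.596 = (s + 0.2)(s^2 + 0.6*s + 2.98) = 0 → Poles: -0.2, -0.3 + 1.7j, -0.3 - 1.7j
Set numerator = 0: 2*s + 4.8 = 0 → Zeros: -2.4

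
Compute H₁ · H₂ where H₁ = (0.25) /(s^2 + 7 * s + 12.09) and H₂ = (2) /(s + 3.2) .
Series: H = H₁ · H₂ = (n₁·n₂)/(d₁·d₂).
Num: n₁·n₂ = 0.5. Den: d₁·d₂ = s^3 + 10.2*s^2 + 34.49*s + 38.688.
H(s) = (0.5)/(s^3 + 10.2*s^2 + 34.49*s + 38.688)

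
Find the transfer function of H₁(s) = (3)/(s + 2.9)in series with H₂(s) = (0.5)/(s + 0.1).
Series: H = H₁ · H₂ = (n₁·n₂)/(d₁·d₂).
Num: n₁·n₂ = 1.5. Den: d₁·d₂ = s^2 + 3*s + 0.29.
H(s) = (1.5)/(s^2 + 3*s + 0.29)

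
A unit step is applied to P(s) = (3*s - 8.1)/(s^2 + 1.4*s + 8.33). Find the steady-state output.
FVT: lim_{t→∞} y(t) = lim_{s→0} s*Y(s) where Y(s) = P(s)/s.
= lim_{s→0} P(s) = P(0) = num(0)/den(0) = -8.1/8.33 = -0.9724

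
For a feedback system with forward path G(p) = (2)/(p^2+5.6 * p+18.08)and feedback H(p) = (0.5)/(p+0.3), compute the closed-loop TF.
Closed-loop T = G/(1+GH).
Numerator: G_num * H_den = 2*p + 0.6.
Denominator: G_den * H_den + G_num * H_num = (p^3 + 5.9*p^2 + 19.76*p + 5.424) + (1) = p^3 + 5.9*p^2 + 19.76*p + 6.424.
T(p) = (2*p + 0.6)/(p^3 + 5.9*p^2 + 19.76*p + 6.424)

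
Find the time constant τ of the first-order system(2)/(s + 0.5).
First-order system: τ = -1/pole. Pole = -0.5. τ = -1/(-0.5) = 2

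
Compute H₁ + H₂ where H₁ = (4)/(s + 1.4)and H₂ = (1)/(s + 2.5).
Parallel: H = H₁ + H₂ = (n₁·d₂ + n₂·d₁)/(d₁·d₂).
n₁·d₂ = 4*s + 10. n₂·d₁ = s + 1.4. Sum = 5*s + 11.4. d₁·d₂ = s^2 + 3.9*s + 3.5.
H(s) = (5*s + 11.4)/(s^2 + 3.9*s + 3.5)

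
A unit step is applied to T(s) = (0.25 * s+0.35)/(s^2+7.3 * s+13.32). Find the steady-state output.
FVT: lim_{t→∞} y(t) = lim_{s→0} s*Y(s) where Y(s) = T(s)/s.
= lim_{s→0} T(s) = T(0) = num(0)/den(0) = 0.35/13.32 = 0.02628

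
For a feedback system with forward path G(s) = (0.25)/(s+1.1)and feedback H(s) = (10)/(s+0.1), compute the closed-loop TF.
Closed-loop T = G/(1+GH).
Numerator: G_num * H_den = 0.25*s + 0.025.
Denominator: G_den * H_den + G_num * H_num = (s^2 + 1.2*s + 0.11) + (2.5) = s^2 + 1.2*s + 2.61.
T(s) = (0.25*s + 0.025)/(s^2 + 1.2*s + 2.61)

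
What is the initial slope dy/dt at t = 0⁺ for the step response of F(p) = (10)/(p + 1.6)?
IVT: y'(0⁺) = lim_{p→∞} p²·Y(p) = lim_{p→∞} p·F(p).
deg(num) = 0, deg(den) = 1, relative degree = 1, so p·F(p) → (leading num)/(leading den) = 10/1 = 10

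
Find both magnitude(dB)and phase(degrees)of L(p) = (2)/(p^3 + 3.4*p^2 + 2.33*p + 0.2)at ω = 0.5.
Substitute p = j*0.5: L(j0.5) = -0.864304 - 1.38289j.
|L| = 20*log₁₀(sqrt(Re²+Im²)) = 4.25 dB.
∠L = atan2(Im, Re) = -122.01°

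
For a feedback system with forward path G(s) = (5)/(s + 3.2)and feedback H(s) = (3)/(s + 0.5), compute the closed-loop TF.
Closed-loop T = G/(1+GH).
Numerator: G_num * H_den = 5*s + 2.5.
Denominator: G_den * H_den + G_num * H_num = (s^2 + 3.7*s + 1.6) + (15) = s^2 + 3.7*s + 16.6.
T(s) = (5*s + 2.5)/(s^2 + 3.7*s + 16.6)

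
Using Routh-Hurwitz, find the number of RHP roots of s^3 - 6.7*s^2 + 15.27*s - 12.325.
Routh array:
s^3: [1, 15.27]; s^2: [-6.7, -12.325]; s^1: [13.4304]; s^0: [-12.325]
First column: [1, -6.7, 13.4304, -12.325]. Sign changes = RHP roots = 3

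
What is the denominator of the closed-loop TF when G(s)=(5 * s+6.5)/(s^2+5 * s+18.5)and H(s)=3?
Characteristic poly = G_den * H_den + G_num * H_num = (s^2 + 5*s + 18.5) + (15*s + 19.5) = s^2 + 20*s + 38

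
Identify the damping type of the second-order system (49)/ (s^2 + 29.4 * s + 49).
Standard form: ωn²/(s²+2ζωn·s+ωn²) gives ωn=7, ζ=2.1.
Overdamped (ζ = 2.1 > 1)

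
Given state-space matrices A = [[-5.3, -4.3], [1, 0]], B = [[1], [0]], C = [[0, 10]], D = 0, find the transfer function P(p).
P(p) = C(pI - A)⁻¹B + D.
Characteristic polynomial det(pI - A) = p^2 + 5.3*p + 4.3.
Numerator from C·adj(pI-A)·B + D·det(pI-A) = 10.
P(p) = (10)/(p^2 + 5.3*p + 4.3)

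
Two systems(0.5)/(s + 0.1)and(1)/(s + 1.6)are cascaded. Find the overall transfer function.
Series: H = H₁ · H₂ = (n₁·n₂)/(d₁·d₂).
Num: n₁·n₂ = 0.5. Den: d₁·d₂ = s^2 + 1.7*s + 0.16.
H(s) = (0.5)/(s^2 + 1.7*s + 0.16)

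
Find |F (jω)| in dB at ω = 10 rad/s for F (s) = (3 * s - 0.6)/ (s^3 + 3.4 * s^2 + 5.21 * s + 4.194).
Substitute s = j*10: F(j10) = -0.0279206 - 0.0105242j.
|F(j10)| = sqrt(Re² + Im²) = 0.02984.
20*log₁₀(0.02984) = -30.50 dB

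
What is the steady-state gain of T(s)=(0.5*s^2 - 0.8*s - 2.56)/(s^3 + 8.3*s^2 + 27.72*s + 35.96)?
DC gain = T(0) = num(0)/den(0) = -2.56/35.96 = -0.07119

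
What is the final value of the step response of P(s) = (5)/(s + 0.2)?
FVT: lim_{t→∞} y(t) = lim_{s→0} s*Y(s) where Y(s) = P(s)/s.
= lim_{s→0} P(s) = P(0) = num(0)/den(0) = 5/0.2 = 25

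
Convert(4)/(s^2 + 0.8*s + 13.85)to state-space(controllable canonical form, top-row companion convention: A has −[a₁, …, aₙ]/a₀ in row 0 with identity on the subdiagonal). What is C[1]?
Reachable canonical form: C = numerator coefficients (right-aligned, zero-padded to length n).
num = 4, C = [[0, 4]].
C[1] = 4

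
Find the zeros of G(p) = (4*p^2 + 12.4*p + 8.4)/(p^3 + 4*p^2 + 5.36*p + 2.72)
Set numerator = 0: 4*p^2 + 12.4*p + 8.4 = 4*(p + 2.1)(p + 1) = 0 → Zeros: -1, -2.1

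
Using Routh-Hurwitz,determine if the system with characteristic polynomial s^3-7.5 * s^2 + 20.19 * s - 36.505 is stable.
Routh array:
s^3: [1, 20.19]; s^2: [-7.5, -36.505]; s^1: [15.3227]; s^0: [-36.505]
First column: [1, -7.5, 15.3227, -36.505]. Sign changes = 3.
No, unstable (3 RHP root(s))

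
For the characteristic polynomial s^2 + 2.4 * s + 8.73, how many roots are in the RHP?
Poles: -1.2 + 2.7j, -1.2 - 2.7j. RHP poles (Re>0): 0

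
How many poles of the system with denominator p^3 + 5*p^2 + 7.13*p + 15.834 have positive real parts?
p^3 + 5*p^2 + 7.13*p + 15.834 = (p + 4.2)(p^2 + 0.8*p + 3.77). Poles: -0.4 + 1.9j, -0.4 - 1.9j, -4.2. RHP poles (Re>0): 0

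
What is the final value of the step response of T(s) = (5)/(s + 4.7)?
FVT: lim_{t→∞} y(t) = lim_{s→0} s*Y(s) where Y(s) = T(s)/s.
= lim_{s→0} T(s) = T(0) = num(0)/den(0) = 5/4.7 = 1.064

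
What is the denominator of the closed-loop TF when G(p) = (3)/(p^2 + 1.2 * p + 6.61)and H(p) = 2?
Characteristic poly = G_den * H_den + G_num * H_num = (p^2 + 1.2*p + 6.61) + (6) = p^2 + 1.2*p + 12.61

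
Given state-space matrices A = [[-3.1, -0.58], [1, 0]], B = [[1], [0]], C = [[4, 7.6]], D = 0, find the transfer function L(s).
L(s) = C(sI - A)⁻¹B + D.
Characteristic polynomial det(sI - A) = s^2 + 3.1*s + 0.58.
Numerator from C·adj(sI-A)·B + D·det(sI-A) = 4*s + 7.6.
L(s) = (4*s + 7.6)/(s^2 + 3.1*s + 0.58)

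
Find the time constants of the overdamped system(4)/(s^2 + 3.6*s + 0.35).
Overdamped: real poles at -3.5, -0.1. τ = -1/pole → τ₁ = 0.2857, τ₂ = 10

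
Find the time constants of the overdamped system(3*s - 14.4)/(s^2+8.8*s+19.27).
Overdamped: real poles at -4.7, -4.1. τ = -1/pole → τ₁ = 0.2128, τ₂ = 0.2439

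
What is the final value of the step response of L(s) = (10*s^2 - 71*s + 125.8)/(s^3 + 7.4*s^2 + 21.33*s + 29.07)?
FVT: lim_{t→∞} y(t) = lim_{s→0} s*Y(s) where Y(s) = L(s)/s.
= lim_{s→0} L(s) = L(0) = num(0)/den(0) = 125.8/29.07 = 4.327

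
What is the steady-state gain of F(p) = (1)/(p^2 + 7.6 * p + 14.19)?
DC gain = F(0) = num(0)/den(0) = 1/14.19 = 0.07047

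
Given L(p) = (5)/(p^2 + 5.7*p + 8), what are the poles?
Set denominator = 0: p^2 + 5.7*p + 8 = (p + 2.5)(p + 3.2) = 0 → Poles: -2.5, -3.2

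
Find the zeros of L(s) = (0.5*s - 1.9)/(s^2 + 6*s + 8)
Set numerator = 0: 0.5*s - 1.9 = 0 → Zeros: 3.8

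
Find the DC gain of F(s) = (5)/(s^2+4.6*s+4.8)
DC gain = F(0) = num(0)/den(0) = 5/4.8 = 1.042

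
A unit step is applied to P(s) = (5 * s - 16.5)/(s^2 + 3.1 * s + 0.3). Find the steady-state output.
FVT: lim_{t→∞} y(t) = lim_{s→0} s*Y(s) where Y(s) = P(s)/s.
= lim_{s→0} P(s) = P(0) = num(0)/den(0) = -16.5/0.3 = -55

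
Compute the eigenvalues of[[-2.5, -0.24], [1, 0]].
Eigenvalues solve det(λI - A) = 0.
Characteristic polynomial: λ^2 + 2.5*λ + 0.24 = 0.
Factor: (λ + 2.4)(λ + 0.1) = 0.
Roots: -0.1, -2.4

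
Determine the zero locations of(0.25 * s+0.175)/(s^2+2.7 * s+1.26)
Set numerator = 0: 0.25*s + 0.175 = 0 → Zeros: -0.7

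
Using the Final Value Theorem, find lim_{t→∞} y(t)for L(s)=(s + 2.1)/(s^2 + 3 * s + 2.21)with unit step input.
FVT: lim_{t→∞} y(t) = lim_{s→0} s*Y(s) where Y(s) = L(s)/s.
= lim_{s→0} L(s) = L(0) = num(0)/den(0) = 2.1/2.21 = 0.9502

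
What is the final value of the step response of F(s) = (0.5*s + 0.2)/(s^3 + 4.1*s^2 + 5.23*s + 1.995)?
FVT: lim_{t→∞} y(t) = lim_{s→0} s*Y(s) where Y(s) = F(s)/s.
= lim_{s→0} F(s) = F(0) = num(0)/den(0) = 0.2/1.995 = 0.1003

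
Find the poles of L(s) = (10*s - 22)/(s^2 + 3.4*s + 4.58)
Set denominator = 0: s^2 + 3.4*s + 4.58 = 0 → Poles: -1.7 + 1.3j, -1.7 - 1.3j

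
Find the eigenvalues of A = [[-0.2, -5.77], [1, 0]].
Eigenvalues solve det(λI - A) = 0.
Characteristic polynomial: λ^2 + 0.2*λ + 5.77 = 0.
Roots: -0.1 + 2.4j, -0.1 - 2.4j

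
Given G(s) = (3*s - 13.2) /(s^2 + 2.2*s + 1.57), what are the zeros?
Set numerator = 0: 3*s - 13.2 = 0 → Zeros: 4.4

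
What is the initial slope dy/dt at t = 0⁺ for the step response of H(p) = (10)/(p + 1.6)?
IVT: y'(0⁺) = lim_{p→∞} p²·Y(p) = lim_{p→∞} p·H(p).
deg(num) = 0, deg(den) = 1, relative degree = 1, so p·H(p) → (leading num)/(leading den) = 10/1 = 10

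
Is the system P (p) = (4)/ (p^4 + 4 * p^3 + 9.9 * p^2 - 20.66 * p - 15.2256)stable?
Denominator: p^4 + 4*p^3 + 9.9*p^2 - 20.66*p - 15.2256 = (p - 1.6)(p + 0.6)(p^2 + 5*p + 15.86). Poles: -0.6, -2.5 + 3.1j, -2.5 - 3.1j, 1.6. All Re(p)<0: No (unstable)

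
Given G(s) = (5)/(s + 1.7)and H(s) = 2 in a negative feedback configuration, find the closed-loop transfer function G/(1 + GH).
Closed-loop T = G/(1+GH).
Numerator: G_num * H_den = 5.
Denominator: G_den * H_den + G_num * H_num = (s + 1.7) + (10) = s + 11.7.
T(s) = (5)/(s + 11.7)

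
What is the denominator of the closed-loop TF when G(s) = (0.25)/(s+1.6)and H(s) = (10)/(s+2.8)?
Characteristic poly = G_den * H_den + G_num * H_num = (s^2 + 4.4*s + 4.48) + (2.5) = s^2 + 4.4*s + 6.98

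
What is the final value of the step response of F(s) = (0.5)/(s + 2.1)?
FVT: lim_{t→∞} y(t) = lim_{s→0} s*Y(s) where Y(s) = F(s)/s.
= lim_{s→0} F(s) = F(0) = num(0)/den(0) = 0.5/2.1 = 0.2381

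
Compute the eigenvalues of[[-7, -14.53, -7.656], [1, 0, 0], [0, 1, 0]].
Eigenvalues solve det(λI - A) = 0.
Characteristic polynomial: λ^3 + 7*λ^2 + 14.53*λ + 7.656 = 0.
Factor: (λ + 3.3)(λ + 2.9)(λ + 0.8) = 0.
Roots: -0.8, -2.9, -3.3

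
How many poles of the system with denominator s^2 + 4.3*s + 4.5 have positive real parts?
s^2 + 4.3*s + 4.5 = (s + 1.8)(s + 2.5). Poles: -1.8, -2.5. RHP poles (Re>0): 0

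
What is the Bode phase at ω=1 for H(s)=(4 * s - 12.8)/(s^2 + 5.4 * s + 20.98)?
Substitute s = j*1: H(j1) = -0.546605 + 0.347931j.
∠H(j1) = atan2(Im, Re) = atan2(0.347931, -0.546605) = 147.52°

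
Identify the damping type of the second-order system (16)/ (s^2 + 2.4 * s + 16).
Standard form: ωn²/(s²+2ζωn·s+ωn²) gives ωn=4, ζ=0.3.
Underdamped (ζ = 0.3 < 1)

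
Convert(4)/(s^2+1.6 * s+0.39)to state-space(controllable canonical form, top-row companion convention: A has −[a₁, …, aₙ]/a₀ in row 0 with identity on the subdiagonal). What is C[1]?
Reachable canonical form: C = numerator coefficients (right-aligned, zero-padded to length n).
num = 4, C = [[0, 4]].
C[1] = 4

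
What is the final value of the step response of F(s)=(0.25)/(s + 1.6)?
FVT: lim_{t→∞} y(t) = lim_{s→0} s*Y(s) where Y(s) = F(s)/s.
= lim_{s→0} F(s) = F(0) = num(0)/den(0) = 0.25/1.6 = 0.1562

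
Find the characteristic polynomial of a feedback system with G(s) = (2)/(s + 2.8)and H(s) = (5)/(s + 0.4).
Characteristic poly = G_den * H_den + G_num * H_num = (s^2 + 3.2*s + 1.12) + (10) = s^2 + 3.2*s + 11.12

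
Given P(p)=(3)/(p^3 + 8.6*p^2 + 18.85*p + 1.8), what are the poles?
Set denominator = 0: p^3 + 8.6*p^2 + 18.85*p + 1.8 = (p + 4.5)(p + 0.1)(p + 4) = 0 → Poles: -0.1, -4, -4.5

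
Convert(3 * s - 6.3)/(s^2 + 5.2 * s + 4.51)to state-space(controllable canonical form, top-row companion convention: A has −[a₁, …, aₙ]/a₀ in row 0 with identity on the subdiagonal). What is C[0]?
Reachable canonical form: C = numerator coefficients (right-aligned, zero-padded to length n).
num = 3*s - 6.3, C = [[3, -6.3]].
C[0] = 3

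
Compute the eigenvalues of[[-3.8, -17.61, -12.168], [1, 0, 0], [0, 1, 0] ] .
Eigenvalues solve det(λI - A) = 0.
Characteristic polynomial: λ^3 + 3.8*λ^2 + 17.61*λ + 12.168 = 0.
Factor: (λ + 0.8)(λ^2 + 3*λ + 15.21) = 0.
Roots: -0.8, -1.5 + 3.6j, -1.5 - 3.6j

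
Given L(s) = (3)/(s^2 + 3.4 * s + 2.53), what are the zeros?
Numerator is a nonzero constant (3) → Zeros: none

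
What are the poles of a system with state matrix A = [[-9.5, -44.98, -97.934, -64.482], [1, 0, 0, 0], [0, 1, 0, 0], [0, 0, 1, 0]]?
Eigenvalues solve det(λI - A) = 0.
Characteristic polynomial: λ^4 + 9.5*λ^3 + 44.98*λ^2 + 97.934*λ + 64.482 = 0.
Factor: (λ + 1.1)(λ + 3)(λ^2 + 5.4*λ + 19.54) = 0.
Roots: -1.1, -2.7 + 3.5j, -2.7 - 3.5j, -3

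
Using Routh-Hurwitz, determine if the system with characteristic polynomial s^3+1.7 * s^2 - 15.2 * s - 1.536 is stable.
Routh array:
s^3: [1, -15.2]; s^2: [1.7, -1.536]; s^1: [-14.2965]; s^0: [-1.536]
First column: [1, 1.7, -14.2965, -1.536]. Sign changes = 1.
No, unstable (1 RHP root(s))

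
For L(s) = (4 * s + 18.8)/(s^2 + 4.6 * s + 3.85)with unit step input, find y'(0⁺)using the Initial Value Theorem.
IVT: y'(0⁺) = lim_{s→∞} s²·Y(s) = lim_{s→∞} s·L(s).
deg(num) = 1, deg(den) = 2, relative degree = 1, so s·L(s) → (leading num)/(leading den) = 4/1 = 4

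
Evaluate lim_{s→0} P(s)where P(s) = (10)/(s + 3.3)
DC gain = P(0) = num(0)/den(0) = 10/3.3 = 3.03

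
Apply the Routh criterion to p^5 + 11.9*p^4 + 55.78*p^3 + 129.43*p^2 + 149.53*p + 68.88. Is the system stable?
Routh array:
p^5: [1, 55.78, 149.53]; p^4: [11.9, 129.43, 68.88]; p^3: [44.9035, 143.742]; p^2: [91.3366, 68.88]; p^1: [109.879]; p^0: [68.88]
First column: [1, 11.9, 44.9035, 91.3366, 109.879, 68.88]. Sign changes = 0.
Yes, stable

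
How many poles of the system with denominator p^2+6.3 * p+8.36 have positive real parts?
p^2 + 6.3*p + 8.36 = (p + 1.9)(p + 4.4). Poles: -1.9, -4.4. RHP poles (Re>0): 0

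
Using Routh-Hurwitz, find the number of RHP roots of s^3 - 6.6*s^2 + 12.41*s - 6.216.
Routh array:
s^3: [1, 12.41]; s^2: [-6.6, -6.216]; s^1: [11.4682]; s^0: [-6.216]
First column: [1, -6.6, 11.4682, -6.216]. Sign changes = RHP roots = 3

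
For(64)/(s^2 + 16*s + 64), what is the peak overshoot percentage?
Standard form: ωn²/(s²+2ζωn·s+ωn²) → ωn = 8, ζ = 1.
ζ ≥ 1, so the response is non-oscillatory: peak overshoot = 0%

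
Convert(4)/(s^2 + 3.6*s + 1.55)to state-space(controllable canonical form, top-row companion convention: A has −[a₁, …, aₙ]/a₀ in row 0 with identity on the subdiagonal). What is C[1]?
Reachable canonical form: C = numerator coefficients (right-aligned, zero-padded to length n).
num = 4, C = [[0, 4]].
C[1] = 4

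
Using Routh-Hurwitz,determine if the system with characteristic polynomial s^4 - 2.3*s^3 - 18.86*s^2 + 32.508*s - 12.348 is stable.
Routh array:
s^4: [1, -18.86, -12.348]; s^3: [-2.3, 32.508]; s^2: [-4.72609, -12.348]; s^1: [38.5173]; s^0: [-12.348]
First column: [1, -2.3, -4.72609, 38.5173, -12.348]. Sign changes = 3.
No, unstable (3 RHP root(s))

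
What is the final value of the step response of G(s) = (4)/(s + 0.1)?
FVT: lim_{t→∞} y(t) = lim_{s→0} s*Y(s) where Y(s) = G(s)/s.
= lim_{s→0} G(s) = G(0) = num(0)/den(0) = 4/0.1 = 40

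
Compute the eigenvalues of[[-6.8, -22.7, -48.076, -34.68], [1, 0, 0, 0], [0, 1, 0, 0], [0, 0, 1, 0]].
Eigenvalues solve det(λI - A) = 0.
Characteristic polynomial: λ^4 + 6.8*λ^3 + 22.7*λ^2 + 48.076*λ + 34.68 = 0.
Factor: (λ + 3.4)(λ + 1.2)(λ^2 + 2.2*λ + 8.5) = 0.
Roots: -1.1 + 2.7j, -1.1 - 2.7j, -1.2, -3.4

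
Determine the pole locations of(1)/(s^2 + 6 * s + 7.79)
Set denominator = 0: s^2 + 6*s + 7.79 = (s + 4.1)(s + 1.9) = 0 → Poles: -1.9, -4.1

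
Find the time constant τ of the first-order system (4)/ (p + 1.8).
First-order system: τ = -1/pole. Pole = -1.8. τ = -1/(-1.8) = 0.5556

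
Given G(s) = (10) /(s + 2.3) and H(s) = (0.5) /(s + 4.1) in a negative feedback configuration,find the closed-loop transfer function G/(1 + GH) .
Closed-loop T = G/(1+GH).
Numerator: G_num * H_den = 10*s + 41.
Denominator: G_den * H_den + G_num * H_num = (s^2 + 6.4*s + 9.43) + (5) = s^2 + 6.4*s + 14.43.
T(s) = (10*s + 41)/(s^2 + 6.4*s + 14.43)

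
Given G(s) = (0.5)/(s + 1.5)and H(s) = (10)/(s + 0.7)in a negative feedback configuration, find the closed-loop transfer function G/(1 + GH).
Closed-loop T = G/(1+GH).
Numerator: G_num * H_den = 0.5*s + 0.35.
Denominator: G_den * H_den + G_num * H_num = (s^2 + 2.2*s + 1.05) + (5) = s^2 + 2.2*s + 6.05.
T(s) = (0.5*s + 0.35)/(s^2 + 2.2*s + 6.05)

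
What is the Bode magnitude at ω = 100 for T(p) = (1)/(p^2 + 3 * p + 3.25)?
Substitute p = j*100: T(j100) = -9.99425e-05 - 2.99925e-06j.
|T(j100)| = sqrt(Re² + Im²) = 9.999e-05.
20*log₁₀(9.999e-05) = -80.00 dB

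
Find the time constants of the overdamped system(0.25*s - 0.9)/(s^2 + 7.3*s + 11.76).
Overdamped: real poles at -4.9, -2.4. τ = -1/pole → τ₁ = 0.2041, τ₂ = 0.4167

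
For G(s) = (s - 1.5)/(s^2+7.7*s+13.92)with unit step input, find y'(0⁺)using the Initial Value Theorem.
IVT: y'(0⁺) = lim_{s→∞} s²·Y(s) = lim_{s→∞} s·G(s).
deg(num) = 1, deg(den) = 2, relative degree = 1, so s·G(s) → (leading num)/(leading den) = 1/1 = 1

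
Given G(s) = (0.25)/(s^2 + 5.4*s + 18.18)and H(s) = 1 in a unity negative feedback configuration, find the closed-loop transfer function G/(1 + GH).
Closed-loop T = G/(1+GH).
Numerator: G_num * H_den = 0.25.
Denominator: G_den * H_den + G_num * H_num = (s^2 + 5.4*s + 18.18) + (0.25) = s^2 + 5.4*s + 18.43.
T(s) = (0.25)/(s^2 + 5.4*s + 18.43)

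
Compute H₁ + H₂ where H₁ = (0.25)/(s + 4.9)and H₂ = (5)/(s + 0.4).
Parallel: H = H₁ + H₂ = (n₁·d₂ + n₂·d₁)/(d₁·d₂).
n₁·d₂ = 0.25*s + 0.1. n₂·d₁ = 5*s + 24.5. Sum = 5.25*s + 24.6. d₁·d₂ = s^2 + 5.3*s + 1.96.
H(s) = (5.25*s + 24.6)/(s^2 + 5.3*s + 1.96)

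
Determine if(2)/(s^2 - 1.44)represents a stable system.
Denominator: s^2 - 1.44 = (s - 1.2)(s + 1.2). Poles: -1.2, 1.2. All Re(p)<0: No (unstable)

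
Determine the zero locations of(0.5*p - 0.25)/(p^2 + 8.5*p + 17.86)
Set numerator = 0: 0.5*p - 0.25 = 0 → Zeros: 0.5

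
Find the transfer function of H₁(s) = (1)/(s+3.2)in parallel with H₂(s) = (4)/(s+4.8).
Parallel: H = H₁ + H₂ = (n₁·d₂ + n₂·d₁)/(d₁·d₂).
n₁·d₂ = s + 4.8. n₂·d₁ = 4*s + 12.8. Sum = 5*s + 17.6. d₁·d₂ = s^2 + 8*s + 15.36.
H(s) = (5*s + 17.6)/(s^2 + 8*s + 15.36)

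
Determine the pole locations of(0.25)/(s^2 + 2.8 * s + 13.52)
Set denominator = 0: s^2 + 2.8*s + 13.52 = 0 → Poles: -1.4 + 3.4j, -1.4 - 3.4j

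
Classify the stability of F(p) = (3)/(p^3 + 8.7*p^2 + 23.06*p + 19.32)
Denominator: p^3 + 8.7*p^2 + 23.06*p + 19.32 = (p + 2.1)(p + 4.6)(p + 2). Poles: -2, -2.1, -4.6. Stable (all poles in LHP)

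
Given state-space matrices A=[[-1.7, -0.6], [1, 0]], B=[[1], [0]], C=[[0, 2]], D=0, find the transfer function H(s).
H(s) = C(sI - A)⁻¹B + D.
Characteristic polynomial det(sI - A) = s^2 + 1.7*s + 0.6.
Numerator from C·adj(sI-A)·B + D·det(sI-A) = 2.
H(s) = (2)/(s^2 + 1.7*s + 0.6)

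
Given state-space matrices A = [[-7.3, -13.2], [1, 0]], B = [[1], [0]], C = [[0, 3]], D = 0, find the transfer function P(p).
P(p) = C(pI - A)⁻¹B + D.
Characteristic polynomial det(pI - A) = p^2 + 7.3*p + 13.2.
Numerator from C·adj(pI-A)·B + D·det(pI-A) = 3.
P(p) = (3)/(p^2 + 7.3*p + 13.2)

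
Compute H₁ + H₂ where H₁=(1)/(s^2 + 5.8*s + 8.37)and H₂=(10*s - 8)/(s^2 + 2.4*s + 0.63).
Parallel: H = H₁ + H₂ = (n₁·d₂ + n₂·d₁)/(d₁·d₂).
n₁·d₂ = s^2 + 2.4*s + 0.63. n₂·d₁ = 10*s^3 + 50*s^2 + 37.3*s - 66.96. Sum = 10*s^3 + 51*s^2 + 39.7*s - 66.33. d₁·d₂ = s^4 + 8.2*s^3 + 22.92*s^2 + 23.742*s + 5.2731.
H(s) = (10*s^3 + 51*s^2 + 39.7*s - 66.33)/(s^4 + 8.2*s^3 + 22.92*s^2 + 23.742*s + 5.2731)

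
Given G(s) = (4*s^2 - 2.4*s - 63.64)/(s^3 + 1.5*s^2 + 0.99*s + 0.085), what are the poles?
Set denominator = 0: s^3 + 1.5*s^2 + 0.99*s + 0.085 = (s + 0.1)(s^2 + 1.4*s + 0.85) = 0 → Poles: -0.1, -0.7 + 0.6j, -0.7 - 0.6j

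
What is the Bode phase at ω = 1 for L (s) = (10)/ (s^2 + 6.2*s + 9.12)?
Substitute s = j*1: L(j1) = 0.777969 - 0.594015j.
∠L(j1) = atan2(Im, Re) = atan2(-0.594015, 0.777969) = -37.36°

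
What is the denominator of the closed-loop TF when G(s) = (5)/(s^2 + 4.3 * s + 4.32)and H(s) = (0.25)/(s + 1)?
Characteristic poly = G_den * H_den + G_num * H_num = (s^3 + 5.3*s^2 + 8.62*s + 4.32) + (1.25) = s^3 + 5.3*s^2 + 8.62*s + 5.57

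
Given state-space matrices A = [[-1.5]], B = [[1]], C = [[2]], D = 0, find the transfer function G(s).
G(s) = C(sI - A)⁻¹B + D.
Characteristic polynomial det(sI - A) = s + 1.5.
Numerator from C·adj(sI-A)·B + D·det(sI-A) = 2.
G(s) = (2)/(s + 1.5)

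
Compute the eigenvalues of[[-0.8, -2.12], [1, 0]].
Eigenvalues solve det(λI - A) = 0.
Characteristic polynomial: λ^2 + 0.8*λ + 2.12 = 0.
Roots: -0.4 + 1.4j, -0.4 - 1.4j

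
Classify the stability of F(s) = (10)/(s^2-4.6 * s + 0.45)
Denominator: s^2 - 4.6*s + 0.45 = (s - 0.1)(s - 4.5). Poles: 0.1, 4.5. Unstable (2 pole(s) in RHP)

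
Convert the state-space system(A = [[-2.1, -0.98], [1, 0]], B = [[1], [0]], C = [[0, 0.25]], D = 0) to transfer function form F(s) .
F(s) = C(sI - A)⁻¹B + D.
Characteristic polynomial det(sI - A) = s^2 + 2.1*s + 0.98.
Numerator from C·adj(sI-A)·B + D·det(sI-A) = 0.25.
F(s) = (0.25)/(s^2 + 2.1*s + 0.98)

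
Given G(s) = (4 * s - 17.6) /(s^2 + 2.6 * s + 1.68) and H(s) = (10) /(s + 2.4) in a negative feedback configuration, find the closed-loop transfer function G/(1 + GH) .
Closed-loop T = G/(1+GH).
Numerator: G_num * H_den = 4*s^2 - 8*s - 42.24.
Denominator: G_den * H_den + G_num * H_num = (s^3 + 5*s^2 + 7.92*s + 4.032) + (40*s - 176) = s^3 + 5*s^2 + 47.92*s - 171.968.
T(s) = (4*s^2 - 8*s - 42.24)/(s^3 + 5*s^2 + 47.92*s - 171.968)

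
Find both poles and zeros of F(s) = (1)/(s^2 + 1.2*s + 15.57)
Set denominator = 0: s^2 + 1.2*s + 15.57 = 0 → Poles: -0.6 + 3.9j, -0.6 - 3.9j
Numerator is a nonzero constant (1) → Zeros: none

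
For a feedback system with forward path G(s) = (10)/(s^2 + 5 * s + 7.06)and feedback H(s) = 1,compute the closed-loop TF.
Closed-loop T = G/(1+GH).
Numerator: G_num * H_den = 10.
Denominator: G_den * H_den + G_num * H_num = (s^2 + 5*s + 7.06) + (10) = s^2 + 5*s + 17.06.
T(s) = (10)/(s^2 + 5*s + 17.06)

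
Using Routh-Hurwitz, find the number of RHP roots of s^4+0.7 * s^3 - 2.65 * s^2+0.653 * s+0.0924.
Routh array:
s^4: [1, -2.65, 0.0924]; s^3: [0.7, 0.653]; s^2: [-3.58286, 0.0924]; s^1: [0.671053]; s^0: [0.0924]
First column: [1, 0.7, -3.58286, 0.671053, 0.0924]. Sign changes = RHP roots = 2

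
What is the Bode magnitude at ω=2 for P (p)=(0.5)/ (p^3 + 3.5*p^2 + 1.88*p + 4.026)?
Substitute p = j*2: P(j2) = -0.0424576 + 0.018049j.
|P(j2)| = sqrt(Re² + Im²) = 0.04613.
20*log₁₀(0.04613) = -26.72 dB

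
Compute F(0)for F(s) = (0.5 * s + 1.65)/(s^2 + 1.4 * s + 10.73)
DC gain = F(0) = num(0)/den(0) = 1.65/10.73 = 0.1538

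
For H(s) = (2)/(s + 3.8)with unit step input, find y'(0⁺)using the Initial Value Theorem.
IVT: y'(0⁺) = lim_{s→∞} s²·Y(s) = lim_{s→∞} s·H(s).
deg(num) = 0, deg(den) = 1, relative degree = 1, so s·H(s) → (leading num)/(leading den) = 2/1 = 2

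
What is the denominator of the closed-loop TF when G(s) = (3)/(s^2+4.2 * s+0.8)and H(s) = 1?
Characteristic poly = G_den * H_den + G_num * H_num = (s^2 + 4.2*s + 0.8) + (3) = s^2 + 4.2*s + 3.8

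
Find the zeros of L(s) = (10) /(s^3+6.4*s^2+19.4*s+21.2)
Numerator is a nonzero constant (10) → Zeros: none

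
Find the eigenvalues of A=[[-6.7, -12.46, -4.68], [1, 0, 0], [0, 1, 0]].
Eigenvalues solve det(λI - A) = 0.
Characteristic polynomial: λ^3 + 6.7*λ^2 + 12.46*λ + 4.68 = 0.
Factor: (λ + 2.6)(λ + 0.5)(λ + 3.6) = 0.
Roots: -0.5, -2.6, -3.6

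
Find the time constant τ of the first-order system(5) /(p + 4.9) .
First-order system: τ = -1/pole. Pole = -4.9. τ = -1/(-4.9) = 0.2041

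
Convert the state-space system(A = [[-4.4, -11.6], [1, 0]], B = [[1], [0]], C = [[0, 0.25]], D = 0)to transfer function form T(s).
T(s) = C(sI - A)⁻¹B + D.
Characteristic polynomial det(sI - A) = s^2 + 4.4*s + 11.6.
Numerator from C·adj(sI-A)·B + D·det(sI-A) = 0.25.
T(s) = (0.25)/(s^2 + 4.4*s + 11.6)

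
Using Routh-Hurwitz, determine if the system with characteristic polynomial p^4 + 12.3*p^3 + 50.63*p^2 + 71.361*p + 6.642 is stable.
Routh array:
p^4: [1, 50.63, 6.642]; p^3: [12.3, 71.361]; p^2: [44.8283, 6.642]; p^1: [69.5386]; p^0: [6.642]
First column: [1, 12.3, 44.8283, 69.5386, 6.642]. Sign changes = 0.
Yes, stable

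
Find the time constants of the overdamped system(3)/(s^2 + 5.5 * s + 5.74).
Overdamped: real poles at -1.4, -4.1. τ = -1/pole → τ₁ = 0.7143, τ₂ = 0.2439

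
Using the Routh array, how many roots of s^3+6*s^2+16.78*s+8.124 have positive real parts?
Routh array:
s^3: [1, 16.78]; s^2: [6, 8.124]; s^1: [15.426]; s^0: [8.124]
First column: [1, 6, 15.426, 8.124]. Sign changes = RHP roots = 0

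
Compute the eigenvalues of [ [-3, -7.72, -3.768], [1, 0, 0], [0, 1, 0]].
Eigenvalues solve det(λI - A) = 0.
Characteristic polynomial: λ^3 + 3*λ^2 + 7.72*λ + 3.768 = 0.
Factor: (λ + 0.6)(λ^2 + 2.4*λ + 6.28) = 0.
Roots: -0.6, -1.2 + 2.2j, -1.2 - 2.2j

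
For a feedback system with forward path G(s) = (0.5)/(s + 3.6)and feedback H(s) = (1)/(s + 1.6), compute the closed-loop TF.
Closed-loop T = G/(1+GH).
Numerator: G_num * H_den = 0.5*s + 0.8.
Denominator: G_den * H_den + G_num * H_num = (s^2 + 5.2*s + 5.76) + (0.5) = s^2 + 5.2*s + 6.26.
T(s) = (0.5*s + 0.8)/(s^2 + 5.2*s + 6.26)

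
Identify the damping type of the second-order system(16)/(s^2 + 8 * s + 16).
Standard form: ωn²/(s²+2ζωn·s+ωn²) gives ωn=4, ζ=1.
Critically damped (ζ = 1)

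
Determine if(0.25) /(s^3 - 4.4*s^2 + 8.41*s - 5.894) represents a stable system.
Denominator: s^3 - 4.4*s^2 + 8.41*s - 5.894 = (s - 1.4)(s^2 - 3*s + 4.21). Poles: 1.4, 1.5 + 1.4j, 1.5 - 1.4j. All Re(p)<0: No (unstable)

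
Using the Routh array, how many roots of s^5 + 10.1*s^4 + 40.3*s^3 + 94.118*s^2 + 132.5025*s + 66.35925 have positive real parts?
Routh array:
s^5: [1, 40.3, 132.5025]; s^4: [10.1, 94.118, 66.35925]; s^3: [30.9814, 125.932]; s^2: [53.0638, 66.35925]; s^1: [87.1883]; s^0: [66.35925]
First column: [1, 10.1, 30.9814, 53.0638, 87.1883, 66.35925]. Sign changes = RHP roots = 0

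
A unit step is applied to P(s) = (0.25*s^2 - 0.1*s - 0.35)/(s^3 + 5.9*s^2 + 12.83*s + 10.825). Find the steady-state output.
FVT: lim_{t→∞} y(t) = lim_{s→0} s*Y(s) where Y(s) = P(s)/s.
= lim_{s→0} P(s) = P(0) = num(0)/den(0) = -0.35/10.825 = -0.03233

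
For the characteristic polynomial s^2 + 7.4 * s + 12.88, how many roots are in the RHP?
s^2 + 7.4*s + 12.88 = (s + 2.8)(s + 4.6). Poles: -2.8, -4.6. RHP poles (Re>0): 0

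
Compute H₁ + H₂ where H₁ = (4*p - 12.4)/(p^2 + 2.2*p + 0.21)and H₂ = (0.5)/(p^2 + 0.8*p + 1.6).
Parallel: H = H₁ + H₂ = (n₁·d₂ + n₂·d₁)/(d₁·d₂).
n₁·d₂ = 4*p^3 - 9.2*p^2 - 3.52*p - 19.84. n₂·d₁ = 0.5*p^2 + 1.1*p + 0.105. Sum = 4*p^3 - 8.7*p^2 - 2.42*p - 19.735. d₁·d₂ = p^4 + 3*p^3 + 3.57*p^2 + 3.688*p + 0.336.
H(p) = (4*p^3 - 8.7*p^2 - 2.42*p - 19.735)/(p^4 + 3*p^3 + 3.57*p^2 + 3.688*p + 0.336)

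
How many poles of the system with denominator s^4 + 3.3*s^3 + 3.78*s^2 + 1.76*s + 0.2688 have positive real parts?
s^4 + 3.3*s^3 + 3.78*s^2 + 1.76*s + 0.2688 = (s + 0.8)(s + 0.8)(s + 0.3)(s + 1.4). Poles: -0.3, -0.8, -0.8, -1.4. RHP poles (Re>0): 0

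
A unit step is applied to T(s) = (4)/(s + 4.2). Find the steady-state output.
FVT: lim_{t→∞} y(t) = lim_{s→0} s*Y(s) where Y(s) = T(s)/s.
= lim_{s→0} T(s) = T(0) = num(0)/den(0) = 4/4.2 = 0.9524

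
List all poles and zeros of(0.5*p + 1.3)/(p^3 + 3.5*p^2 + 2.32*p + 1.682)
Set denominator = 0: p^3 + 3.5*p^2 + 2.32*p + 1.682 = (p + 2.9)(p^2 + 0.6*p + 0.58) = 0 → Poles: -0.3 + 0.7j, -0.3 - 0.7j, -2.9
Set numerator = 0: 0.5*p + 1.3 = 0 → Zeros: -2.6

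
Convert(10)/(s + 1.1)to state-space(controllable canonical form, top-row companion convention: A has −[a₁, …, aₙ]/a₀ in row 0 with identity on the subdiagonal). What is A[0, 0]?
Reachable canonical form for den = s + 1.1: top row of A = -[a₁,a₂,...,aₙ]/a₀, ones on the subdiagonal, zeros elsewhere.
A = [[-1.1]].
A[0,0] = -1.1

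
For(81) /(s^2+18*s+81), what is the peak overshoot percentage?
Standard form: ωn²/(s²+2ζωn·s+ωn²) → ωn = 9, ζ = 1.
ζ ≥ 1, so the response is non-oscillatory: peak overshoot = 0%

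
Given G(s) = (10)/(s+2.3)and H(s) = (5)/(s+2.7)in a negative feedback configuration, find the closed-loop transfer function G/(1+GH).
Closed-loop T = G/(1+GH).
Numerator: G_num * H_den = 10*s + 27.
Denominator: G_den * H_den + G_num * H_num = (s^2 + 5*s + 6.21) + (50) = s^2 + 5*s + 56.21.
T(s) = (10*s + 27)/(s^2 + 5*s + 56.21)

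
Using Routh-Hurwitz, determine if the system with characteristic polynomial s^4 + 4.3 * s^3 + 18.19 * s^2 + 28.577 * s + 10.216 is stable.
Routh array:
s^4: [1, 18.19, 10.216]; s^3: [4.3, 28.577]; s^2: [11.5442, 10.216]; s^1: [24.7717]; s^0: [10.216]
First column: [1, 4.3, 11.5442, 24.7717, 10.216]. Sign changes = 0.
Yes, stable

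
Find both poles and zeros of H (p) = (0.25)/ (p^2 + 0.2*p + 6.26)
Set denominator = 0: p^2 + 0.2*p + 6.26 = 0 → Poles: -0.1 + 2.5j, -0.1 - 2.5j
Numerator is a nonzero constant (0.25) → Zeros: none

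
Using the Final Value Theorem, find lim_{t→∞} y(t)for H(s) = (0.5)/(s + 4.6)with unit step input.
FVT: lim_{t→∞} y(t) = lim_{s→0} s*Y(s) where Y(s) = H(s)/s.
= lim_{s→0} H(s) = H(0) = num(0)/den(0) = 0.5/4.6 = 0.1087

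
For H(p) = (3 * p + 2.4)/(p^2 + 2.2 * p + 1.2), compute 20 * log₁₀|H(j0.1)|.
Substitute p = j*0.1: H(j0.1) = 1.99522 - 0.116763j.
|H(j0.1)| = sqrt(Re² + Im²) = 1.999.
20*log₁₀(1.999) = 6.01 dB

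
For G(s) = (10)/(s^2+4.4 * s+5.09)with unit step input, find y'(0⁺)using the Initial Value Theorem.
IVT: y'(0⁺) = lim_{s→∞} s²·Y(s) = lim_{s→∞} s·G(s).
deg(num) = 0, deg(den) = 2, relative degree = 2 ≥ 2, so s·G(s) → 0. Initial slope = 0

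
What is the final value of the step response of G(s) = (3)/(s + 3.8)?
FVT: lim_{t→∞} y(t) = lim_{s→0} s*Y(s) where Y(s) = G(s)/s.
= lim_{s→0} G(s) = G(0) = num(0)/den(0) = 3/3.8 = 0.7895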